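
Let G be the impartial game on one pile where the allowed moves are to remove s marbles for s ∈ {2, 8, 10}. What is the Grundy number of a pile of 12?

2

Compute g(0), g(1), … for moves {2, 8, 10}:
k:     0  1  2  3  4  5  6  7  8  9 10 11 12
g(k):  0  0  1  1  0  0  1  1  2  2  3  3  2
So g(12) = 2.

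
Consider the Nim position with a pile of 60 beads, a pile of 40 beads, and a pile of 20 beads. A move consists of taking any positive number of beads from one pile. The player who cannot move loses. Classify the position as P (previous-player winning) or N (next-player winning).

P-position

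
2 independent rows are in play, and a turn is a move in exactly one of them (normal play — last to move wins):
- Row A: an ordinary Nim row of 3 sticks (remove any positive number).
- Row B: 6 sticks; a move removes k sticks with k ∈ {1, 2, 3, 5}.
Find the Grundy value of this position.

1

Row A is a plain Nim row of size 3, so its Grundy value is 3.
Grundy values for row B (subtraction set {1, 2, 3, 5}):
g(0) = mex{} = 0
g(1) = mex{0} = 1
g(2) = mex{0,1} = 2
g(3) = mex{0,1,2} = 3
g(4) = mex{1,2,3} = 0
g(5) = mex{0,2,3} = 1
g(6) = mex{0,1,3} = 2
So g(6) = 2.
The value of a disjunctive sum is the nim-sum of the parts.
Combined value = 3 XOR 2 = 1.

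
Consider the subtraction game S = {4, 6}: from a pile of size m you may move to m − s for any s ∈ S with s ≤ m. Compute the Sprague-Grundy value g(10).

0

Grundy values for subtraction set {4, 6}:
k:     0  1  2  3  4  5  6  7  8  9 10
g(k):  0  0  0  0  1  1  1  1  2  2  0
So g(10) = 0.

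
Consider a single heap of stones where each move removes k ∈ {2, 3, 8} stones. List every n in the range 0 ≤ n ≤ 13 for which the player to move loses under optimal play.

0, 1, 5, 6, 10, 11

Grundy values for subtraction set {2, 3, 8}:
k:     0  1  2  3  4  5  6  7  8  9 10 11 12 13
g(k):  0  0  1  1  2  0  0  1  1  2  0  0  1  1
The P-positions (g = 0) in 0..13 are 0, 1, 5, 6, 10, 11.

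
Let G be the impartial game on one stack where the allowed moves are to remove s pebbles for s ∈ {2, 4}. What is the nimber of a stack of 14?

1

Build the Grundy sequence with g(k) = mex{g(k−s) : s ∈ {2, 4}, s ≤ k}:
k:     0  1  2  3  4  5  6  7  8  9 10 11 12 13 14
g(k):  0  0  1  1  2  2  0  0  1  1  2  2  0  0  1
So g(14) = 1.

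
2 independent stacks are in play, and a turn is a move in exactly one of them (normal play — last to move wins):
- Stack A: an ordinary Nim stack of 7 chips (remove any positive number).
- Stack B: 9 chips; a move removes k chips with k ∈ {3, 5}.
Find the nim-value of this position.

7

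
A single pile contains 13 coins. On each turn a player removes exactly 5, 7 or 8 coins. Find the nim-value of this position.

0

Compute g(0), g(1), … for moves {5, 7, 8}:
k:     0  1  2  3  4  5  6  7  8  9 10 11 12 13
g(k):  0  0  0  0  0  1  1  1  1  1  2  2  2  0
So g(13) = 0.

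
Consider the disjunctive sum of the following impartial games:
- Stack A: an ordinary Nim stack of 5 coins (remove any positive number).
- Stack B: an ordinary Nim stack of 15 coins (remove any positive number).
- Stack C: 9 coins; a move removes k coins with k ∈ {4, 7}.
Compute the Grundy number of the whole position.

8

Stack A is a plain Nim stack of size 5, so its Grundy value is 5.
Stack B is a plain Nim stack of size 15, so its Grundy value is 15.
Grundy values for stack C (subtraction set {4, 7}):
k:     0  1  2  3  4  5  6  7  8  9
g(k):  0  0  0  0  1  1  1  1  2  2
So g(9) = 2.
The value of a disjunctive sum is the nim-sum of the parts.
Combined value = 5 ⊕ 15 ⊕ 2 = 8.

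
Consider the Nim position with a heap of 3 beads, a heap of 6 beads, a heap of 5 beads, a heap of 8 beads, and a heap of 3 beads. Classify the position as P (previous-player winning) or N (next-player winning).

Compute the nim-sum pairwise:
3 ^ 6 = 5
5 ^ 5 = 0
0 ^ 8 = 8
8 ^ 3 = 11
The nim-sum is 11 ≠ 0, so this is an N-position: the player to move can win.

N-position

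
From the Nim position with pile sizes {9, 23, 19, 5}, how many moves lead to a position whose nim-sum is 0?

Nim-sum: 9 XOR 23 XOR 19 XOR 5 = 8.
The overall nim-sum is X = 8. A pile of size p has a winning move iff p XOR X < p (reduce it to p XOR X).
  9: 9 XOR 8 = 1 < 9 — winning move (to 1).
  23: 23 XOR 8 = 31 ≥ 23 — no move.
  19: 19 XOR 8 = 27 ≥ 19 — no move.
  5: 5 XOR 8 = 13 ≥ 5 — no move.
That gives 1 winning move.

1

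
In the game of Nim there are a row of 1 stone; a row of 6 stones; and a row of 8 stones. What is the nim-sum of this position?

15

Compute the nim-sum pairwise:
1 ⊕ 6 = 7
7 ⊕ 8 = 15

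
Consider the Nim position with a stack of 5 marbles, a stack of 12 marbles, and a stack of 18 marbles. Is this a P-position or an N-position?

N-position

Nim-sum: 5 ^ 12 ^ 18 = 27.
The nim-sum is 27 ≠ 0, so this is an N-position: the player to move can win.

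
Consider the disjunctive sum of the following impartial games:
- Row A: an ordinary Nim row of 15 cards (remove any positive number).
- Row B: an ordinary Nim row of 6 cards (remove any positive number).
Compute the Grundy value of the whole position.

Row A is a plain Nim row of size 15, so its Grundy value is 15.
Row B is a plain Nim row of size 6, so its Grundy value is 6.
The value of a disjunctive sum is the nim-sum of the parts.
Combined value = 15 ⊕ 6 = 9.

9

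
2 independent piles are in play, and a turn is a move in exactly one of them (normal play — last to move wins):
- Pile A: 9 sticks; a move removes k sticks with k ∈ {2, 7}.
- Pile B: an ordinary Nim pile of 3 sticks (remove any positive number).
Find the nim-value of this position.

For pile A, compute g(0), g(1), … with moves {2, 7}:
g(0) = mex{} = 0
g(1) = mex{} = 0
g(2) = mex{0} = 1
g(3) = mex{0} = 1
g(4) = mex{1} = 0
g(5) = mex{1} = 0
g(6) = mex{0} = 1
g(7) = mex{0} = 1
g(8) = mex{0,1} = 2
g(9) = mex{1} = 0
So g(9) = 0.
Pile B is a plain Nim pile of size 3, so its Grundy value is 3.
By the Sprague-Grundy theorem, the Grundy value of a sum of independent games is the XOR of the component values.
Combined value = 0 XOR 3 = 3.

3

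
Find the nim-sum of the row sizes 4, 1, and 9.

12

Nim-sum: 4 XOR 1 XOR 9 = 12.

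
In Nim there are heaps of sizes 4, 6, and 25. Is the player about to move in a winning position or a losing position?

Bitwise XOR of the heap sizes:
  00100  (4)
  00110  (6)
  11001  (25)
  -----
  11011  (27)
The nim-sum is 27 ≠ 0, so this is an N-position: the player to move can win.

Winning position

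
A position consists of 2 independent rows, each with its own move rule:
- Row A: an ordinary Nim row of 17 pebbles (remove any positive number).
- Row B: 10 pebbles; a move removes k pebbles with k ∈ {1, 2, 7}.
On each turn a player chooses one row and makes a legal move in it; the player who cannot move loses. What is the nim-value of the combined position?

16

Row A is a plain Nim row of size 17, so its Grundy value is 17.
Grundy values for row B (subtraction set {1, 2, 7}):
k:     0  1  2  3  4  5  6  7  8  9 10
g(k):  0  1  2  0  1  2  0  1  2  0  1
So g(10) = 1.
The value of a disjunctive sum is the nim-sum of the parts.
Combined value = 17 ⊕ 1 = 16.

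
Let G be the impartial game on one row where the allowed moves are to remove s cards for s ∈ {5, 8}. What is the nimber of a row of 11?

Grundy values for subtraction set {5, 8}:
k:     0  1  2  3  4  5  6  7  8  9 10 11
g(k):  0  0  0  0  0  1  1  1  1  1  2  2
So g(11) = 2.

2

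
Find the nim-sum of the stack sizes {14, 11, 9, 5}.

9

In binary:
  1110  (14)
  1011  (11)
  1001  (9)
  0101  (5)
  ----
  1001  (9)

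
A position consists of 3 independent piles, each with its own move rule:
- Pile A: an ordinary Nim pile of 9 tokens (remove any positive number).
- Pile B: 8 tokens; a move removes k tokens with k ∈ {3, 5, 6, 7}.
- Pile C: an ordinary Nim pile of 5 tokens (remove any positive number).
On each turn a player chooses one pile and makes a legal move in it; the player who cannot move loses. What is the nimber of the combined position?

Pile A is a plain Nim pile of size 9, so its Grundy value is 9.
Grundy values for pile B (subtraction set {3, 5, 6, 7}):
g(0) = mex{} = 0
g(1) = mex{} = 0
g(2) = mex{} = 0
g(3) = mex{0} = 1
g(4) = mex{0} = 1
g(5) = mex{0} = 1
g(6) = mex{0,1} = 2
g(7) = mex{0,1} = 2
g(8) = mex{0,1} = 2
So g(8) = 2.
Pile C is a plain Nim pile of size 5, so its Grundy value is 5.
The value of a disjunctive sum is the nim-sum of the parts.
Combined value = 9 ⊕ 2 ⊕ 5 = 14.

14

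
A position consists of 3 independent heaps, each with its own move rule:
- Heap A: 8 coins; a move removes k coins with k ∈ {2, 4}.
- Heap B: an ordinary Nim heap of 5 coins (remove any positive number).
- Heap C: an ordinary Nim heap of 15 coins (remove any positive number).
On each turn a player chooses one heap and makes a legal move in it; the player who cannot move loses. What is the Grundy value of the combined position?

11

Grundy values for heap A (subtraction set {2, 4}):
g(0) = mex{} = 0
g(1) = mex{} = 0
g(2) = mex{0} = 1
g(3) = mex{0} = 1
g(4) = mex{0,1} = 2
g(5) = mex{0,1} = 2
g(6) = mex{1,2} = 0
g(7) = mex{1,2} = 0
g(8) = mex{0,2} = 1
So g(8) = 1.
Heap B is a plain Nim heap of size 5, so its Grundy value is 5.
Heap C is a plain Nim heap of size 15, so its Grundy value is 15.
The value of a disjunctive sum is the nim-sum of the parts.
Combined value = 1 XOR 5 XOR 15 = 11.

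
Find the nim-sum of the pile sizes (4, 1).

5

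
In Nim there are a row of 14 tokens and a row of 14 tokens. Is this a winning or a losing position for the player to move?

Write each in binary and XOR column by column:
  1110  (14)
  1110  (14)
  ----
  0000  (0)
The nim-sum is 0, so this is a P-position: the player to move is in a losing position under optimal play.

Losing position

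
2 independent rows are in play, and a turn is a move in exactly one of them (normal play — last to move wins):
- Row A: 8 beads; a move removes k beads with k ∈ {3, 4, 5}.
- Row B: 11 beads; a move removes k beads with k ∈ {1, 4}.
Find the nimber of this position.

1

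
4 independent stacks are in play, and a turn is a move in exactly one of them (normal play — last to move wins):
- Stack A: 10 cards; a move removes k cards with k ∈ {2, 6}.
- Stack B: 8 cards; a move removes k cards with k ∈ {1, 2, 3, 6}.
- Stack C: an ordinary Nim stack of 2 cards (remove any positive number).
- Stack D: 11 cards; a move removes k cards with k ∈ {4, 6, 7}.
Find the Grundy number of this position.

3

Grundy values for stack A (subtraction set {2, 6}):
g(0) = mex{} = 0
g(1) = mex{} = 0
g(2) = mex{0} = 1
g(3) = mex{0} = 1
g(4) = mex{1} = 0
g(5) = mex{1} = 0
g(6) = mex{0} = 1
g(7) = mex{0} = 1
g(8) = mex{1} = 0
g(9) = mex{1} = 0
g(10) = mex{0} = 1
So g(10) = 1.
Build the Grundy sequence for stack B with g(k) = mex{g(k−s) : s ∈ {1, 2, 3, 6}, s ≤ k}:
g(0) = mex{} = 0
g(1) = mex{0} = 1
g(2) = mex{0,1} = 2
g(3) = mex{0,1,2} = 3
g(4) = mex{1,2,3} = 0
g(5) = mex{0,2,3} = 1
g(6) = mex{0,1,3} = 2
g(7) = mex{0,1,2} = 3
g(8) = mex{1,2,3} = 0
So g(8) = 0.
Stack C is a plain Nim stack of size 2, so its Grundy value is 2.
For stack D, compute g(0), g(1), … with moves {4, 6, 7}:
g(0) = mex{} = 0
g(1) = mex{} = 0
g(2) = mex{} = 0
g(3) = mex{} = 0
g(4) = mex{0} = 1
g(5) = mex{0} = 1
g(6) = mex{0} = 1
g(7) = mex{0} = 1
g(8) = mex{0,1} = 2
g(9) = mex{0,1} = 2
g(10) = mex{0,1} = 2
g(11) = mex{1} = 0
So g(11) = 0.
By the Sprague-Grundy theorem, the Grundy value of a sum of independent games is the XOR of the component values.
Combined value = 1 ⊕ 0 ⊕ 2 ⊕ 0 = 3.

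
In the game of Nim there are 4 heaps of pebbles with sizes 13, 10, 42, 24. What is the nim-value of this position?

53

Nim-sum: 13 ^ 10 ^ 42 ^ 24 = 53.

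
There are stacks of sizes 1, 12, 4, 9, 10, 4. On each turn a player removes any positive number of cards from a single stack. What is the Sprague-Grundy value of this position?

Nim-sum: 1 XOR 12 XOR 4 XOR 9 XOR 10 XOR 4 = 14.

14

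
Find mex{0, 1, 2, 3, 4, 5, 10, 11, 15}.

6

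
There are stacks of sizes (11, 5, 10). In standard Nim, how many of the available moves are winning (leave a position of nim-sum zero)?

Nim-sum: 11 ⊕ 5 ⊕ 10 = 4.
The overall nim-sum is X = 4. A stack of size p has a winning move iff p XOR X < p (reduce it to p XOR X).
  11: 11 XOR 4 = 15 ≥ 11 — no move.
  5: 5 XOR 4 = 1 < 5 — winning move (to 1).
  10: 10 XOR 4 = 14 ≥ 10 — no move.
That gives 1 winning move.

1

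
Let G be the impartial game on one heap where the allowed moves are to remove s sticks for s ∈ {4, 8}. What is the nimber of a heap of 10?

2

Build the Grundy sequence with g(k) = mex{g(k−s) : s ∈ {4, 8}, s ≤ k}:
g(0) = mex{} = 0
g(1) = mex{} = 0
g(2) = mex{} = 0
g(3) = mex{} = 0
g(4) = mex{0} = 1
g(5) = mex{0} = 1
g(6) = mex{0} = 1
g(7) = mex{0} = 1
g(8) = mex{0,1} = 2
g(9) = mex{0,1} = 2
g(10) = mex{0,1} = 2
So g(10) = 2.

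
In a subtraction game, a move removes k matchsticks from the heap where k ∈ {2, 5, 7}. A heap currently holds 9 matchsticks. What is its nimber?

Build the Grundy sequence with g(k) = mex{g(k−s) : s ∈ {2, 5, 7}, s ≤ k}:
k:     0  1  2  3  4  5  6  7  8  9
g(k):  0  0  1  1  0  2  1  3  2  2
So g(9) = 2.

2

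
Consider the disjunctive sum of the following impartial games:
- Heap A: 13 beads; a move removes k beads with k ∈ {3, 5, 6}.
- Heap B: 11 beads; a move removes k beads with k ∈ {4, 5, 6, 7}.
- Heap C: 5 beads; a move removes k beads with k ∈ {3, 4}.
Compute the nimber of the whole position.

0

Build the Grundy sequence for heap A with g(k) = mex{g(k−s) : s ∈ {3, 5, 6}, s ≤ k}:
k:     0  1  2  3  4  5  6  7  8  9 10 11 12 13
g(k):  0  0  0  1  1  1  2  2  2  0  0  0  1  1
So g(13) = 1.
For heap B, compute g(0), g(1), … with moves {4, 5, 6, 7}:
g(0) = mex{} = 0
g(1) = mex{} = 0
g(2) = mex{} = 0
g(3) = mex{} = 0
g(4) = mex{0} = 1
g(5) = mex{0} = 1
g(6) = mex{0} = 1
g(7) = mex{0} = 1
g(8) = mex{0,1} = 2
g(9) = mex{0,1} = 2
g(10) = mex{0,1} = 2
g(11) = mex{1} = 0
So g(11) = 0.
Build the Grundy sequence for heap C with g(k) = mex{g(k−s) : s ∈ {3, 4}, s ≤ k}:
k:     0  1  2  3  4  5
g(k):  0  0  0  1  1  1
So g(5) = 1.
The value of a disjunctive sum is the nim-sum of the parts.
Combined value = 1 ⊕ 0 ⊕ 1 = 0.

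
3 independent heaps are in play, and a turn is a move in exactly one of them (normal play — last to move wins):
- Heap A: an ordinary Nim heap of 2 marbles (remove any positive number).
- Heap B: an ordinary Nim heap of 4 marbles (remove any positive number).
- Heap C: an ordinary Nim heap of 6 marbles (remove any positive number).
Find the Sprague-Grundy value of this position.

Heap A is a plain Nim heap of size 2, so its Grundy value is 2.
Heap B is a plain Nim heap of size 4, so its Grundy value is 4.
Heap C is a plain Nim heap of size 6, so its Grundy value is 6.
By the Sprague-Grundy theorem, the Grundy value of a sum of independent games is the XOR of the component values.
Combined value = 2 ⊕ 4 ⊕ 6 = 0.

0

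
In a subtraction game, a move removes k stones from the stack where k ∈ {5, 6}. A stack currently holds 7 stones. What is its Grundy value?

Grundy values for subtraction set {5, 6}:
g(0) = mex{} = 0
g(1) = mex{} = 0
g(2) = mex{} = 0
g(3) = mex{} = 0
g(4) = mex{} = 0
g(5) = mex{0} = 1
g(6) = mex{0} = 1
g(7) = mex{0} = 1
So g(7) = 1.

1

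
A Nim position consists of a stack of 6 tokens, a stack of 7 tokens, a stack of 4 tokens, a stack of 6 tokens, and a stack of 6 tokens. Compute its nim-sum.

5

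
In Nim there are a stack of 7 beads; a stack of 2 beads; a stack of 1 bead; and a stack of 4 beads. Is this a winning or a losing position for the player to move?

Write each in binary and XOR column by column:
  111  (7)
  010  (2)
  001  (1)
  100  (4)
  ---
  000  (0)
The nim-sum is 0, so this is a P-position: the player to move is in a losing position under optimal play.

Losing position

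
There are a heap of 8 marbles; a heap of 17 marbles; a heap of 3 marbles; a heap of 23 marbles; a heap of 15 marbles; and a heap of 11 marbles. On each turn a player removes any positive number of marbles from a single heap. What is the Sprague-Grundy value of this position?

9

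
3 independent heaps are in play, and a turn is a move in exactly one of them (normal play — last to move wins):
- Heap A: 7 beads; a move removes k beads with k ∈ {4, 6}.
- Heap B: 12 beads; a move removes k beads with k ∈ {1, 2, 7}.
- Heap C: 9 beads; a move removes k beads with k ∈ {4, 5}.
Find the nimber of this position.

1

Grundy values for heap A (subtraction set {4, 6}):
g(0) = mex{} = 0
g(1) = mex{} = 0
g(2) = mex{} = 0
g(3) = mex{} = 0
g(4) = mex{0} = 1
g(5) = mex{0} = 1
g(6) = mex{0} = 1
g(7) = mex{0} = 1
So g(7) = 1.
For heap B, compute g(0), g(1), … with moves {1, 2, 7}:
g(0) = mex{} = 0
g(1) = mex{0} = 1
g(2) = mex{0,1} = 2
g(3) = mex{1,2} = 0
g(4) = mex{0,2} = 1
g(5) = mex{0,1} = 2
g(6) = mex{1,2} = 0
g(7) = mex{0,2} = 1
g(8) = mex{0,1} = 2
g(9) = mex{1,2} = 0
g(10) = mex{0,2} = 1
g(11) = mex{0,1} = 2
g(12) = mex{1,2} = 0
So g(12) = 0.
Build the Grundy sequence for heap C with g(k) = mex{g(k−s) : s ∈ {4, 5}, s ≤ k}:
g(0) = mex{} = 0
g(1) = mex{} = 0
g(2) = mex{} = 0
g(3) = mex{} = 0
g(4) = mex{0} = 1
g(5) = mex{0} = 1
g(6) = mex{0} = 1
g(7) = mex{0} = 1
g(8) = mex{0,1} = 2
g(9) = mex{1} = 0
So g(9) = 0.
The value of a disjunctive sum is the nim-sum of the parts.
Combined value = 1 XOR 0 XOR 0 = 1.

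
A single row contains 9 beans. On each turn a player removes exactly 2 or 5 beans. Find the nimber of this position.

Compute g(0), g(1), … for moves {2, 5}:
g(0) = mex{} = 0
g(1) = mex{} = 0
g(2) = mex{0} = 1
g(3) = mex{0} = 1
g(4) = mex{1} = 0
g(5) = mex{0,1} = 2
g(6) = mex{0} = 1
g(7) = mex{1,2} = 0
g(8) = mex{1} = 0
g(9) = mex{0} = 1
So g(9) = 1.

1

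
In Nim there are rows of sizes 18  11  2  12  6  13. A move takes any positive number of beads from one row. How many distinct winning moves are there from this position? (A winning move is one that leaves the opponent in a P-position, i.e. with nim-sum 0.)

1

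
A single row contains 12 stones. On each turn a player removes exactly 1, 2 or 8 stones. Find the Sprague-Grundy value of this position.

Grundy values for subtraction set {1, 2, 8}:
g(0) = mex{} = 0
g(1) = mex{0} = 1
g(2) = mex{0,1} = 2
g(3) = mex{1,2} = 0
g(4) = mex{0,2} = 1
g(5) = mex{0,1} = 2
g(6) = mex{1,2} = 0
g(7) = mex{0,2} = 1
g(8) = mex{0,1} = 2
g(9) = mex{1,2} = 0
g(10) = mex{0,2} = 1
g(11) = mex{0,1} = 2
g(12) = mex{1,2} = 0
So g(12) = 0.

0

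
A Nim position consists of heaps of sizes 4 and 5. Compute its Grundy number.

Write each in binary and XOR column by column:
  100  (4)
  101  (5)
  ---
  001  (1)

1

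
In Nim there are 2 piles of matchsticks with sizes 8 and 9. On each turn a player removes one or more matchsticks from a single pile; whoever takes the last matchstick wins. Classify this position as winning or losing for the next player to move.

Winning position

Compute the nim-sum pairwise:
8 XOR 9 = 1
The nim-sum is 1 ≠ 0, so this is an N-position: the player to move can win.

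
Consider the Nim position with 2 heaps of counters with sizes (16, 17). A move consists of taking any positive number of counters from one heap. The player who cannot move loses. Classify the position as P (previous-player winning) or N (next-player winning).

N-position

In binary:
  10000  (16)
  10001  (17)
  -----
  00001  (1)
The nim-sum is 1 ≠ 0, so this is an N-position: the player to move can win.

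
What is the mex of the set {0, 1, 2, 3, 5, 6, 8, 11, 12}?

The values 0, 1, 2, 3 are all present; 4 is the first non-negative integer missing from the set.

4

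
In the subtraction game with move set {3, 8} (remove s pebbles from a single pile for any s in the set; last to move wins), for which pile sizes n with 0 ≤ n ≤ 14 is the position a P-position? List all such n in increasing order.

0, 1, 2, 6, 7, 11, 12, 13

Build the Grundy sequence with g(k) = mex{g(k−s) : s ∈ {3, 8}, s ≤ k}:
k:     0  1  2  3  4  5  6  7  8  9 10 11 12 13 14
g(k):  0  0  0  1  1  1  0  0  2  1  1  0  0  0  1
The P-positions (g = 0) in 0..14 are 0, 1, 2, 6, 7, 11, 12, 13.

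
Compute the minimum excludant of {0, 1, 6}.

The values 0, 1 are all present; 2 is the first non-negative integer missing from the set.

2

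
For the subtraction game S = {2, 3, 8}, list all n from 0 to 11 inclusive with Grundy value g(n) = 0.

Compute g(0), g(1), … for moves {2, 3, 8}:
g(0) = mex{} = 0
g(1) = mex{} = 0
g(2) = mex{0} = 1
g(3) = mex{0} = 1
g(4) = mex{0,1} = 2
g(5) = mex{1} = 0
g(6) = mex{1,2} = 0
g(7) = mex{0,2} = 1
g(8) = mex{0} = 1
g(9) = mex{0,1} = 2
g(10) = mex{1} = 0
g(11) = mex{1,2} = 0
The P-positions (g = 0) in 0..11 are 0, 1, 5, 6, 10, 11.

0, 1, 5, 6, 10, 11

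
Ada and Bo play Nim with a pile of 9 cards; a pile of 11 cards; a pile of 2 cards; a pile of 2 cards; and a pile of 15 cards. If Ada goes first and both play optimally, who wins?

Ada wins

Bitwise XOR of the heap sizes:
  1001  (9)
  1011  (11)
  0010  (2)
  0010  (2)
  1111  (15)
  ----
  1101  (13)
The nim-sum is 13 ≠ 0, so this is an N-position: the player to move can win; Ada has a winning move.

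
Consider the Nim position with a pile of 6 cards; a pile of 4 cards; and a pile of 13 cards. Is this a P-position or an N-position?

Nim-sum: 6 ⊕ 4 ⊕ 13 = 15.
The nim-sum is 15 ≠ 0, so this is an N-position: the player to move can win.

N-position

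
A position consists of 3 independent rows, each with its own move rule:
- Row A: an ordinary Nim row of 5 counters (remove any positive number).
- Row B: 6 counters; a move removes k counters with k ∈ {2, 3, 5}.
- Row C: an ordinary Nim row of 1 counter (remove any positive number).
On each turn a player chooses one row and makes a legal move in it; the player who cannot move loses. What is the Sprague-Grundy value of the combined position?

Row A is a plain Nim row of size 5, so its Grundy value is 5.
Grundy values for row B (subtraction set {2, 3, 5}):
k:     0  1  2  3  4  5  6
g(k):  0  0  1  1  2  2  3
So g(6) = 3.
Row C is a plain Nim row of size 1, so its Grundy value is 1.
By the Sprague-Grundy theorem, the Grundy value of a sum of independent games is the XOR of the component values.
Combined value = 5 ⊕ 3 ⊕ 1 = 7.

7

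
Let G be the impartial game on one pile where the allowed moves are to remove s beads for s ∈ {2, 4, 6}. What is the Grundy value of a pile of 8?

Compute g(0), g(1), … for moves {2, 4, 6}:
g(0) = mex{} = 0
g(1) = mex{} = 0
g(2) = mex{0} = 1
g(3) = mex{0} = 1
g(4) = mex{0,1} = 2
g(5) = mex{0,1} = 2
g(6) = mex{0,1,2} = 3
g(7) = mex{0,1,2} = 3
g(8) = mex{1,2,3} = 0
So g(8) = 0.

0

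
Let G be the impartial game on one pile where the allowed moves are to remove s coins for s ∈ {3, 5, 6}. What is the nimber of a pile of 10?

0

Compute g(0), g(1), … for moves {3, 5, 6}:
k:     0  1  2  3  4  5  6  7  8  9 10
g(k):  0  0  0  1  1  1  2  2  2  0  0
So g(10) = 0.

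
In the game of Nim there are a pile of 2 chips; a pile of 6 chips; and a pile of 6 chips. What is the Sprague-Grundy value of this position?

2

Nim-sum: 2 ⊕ 6 ⊕ 6 = 2.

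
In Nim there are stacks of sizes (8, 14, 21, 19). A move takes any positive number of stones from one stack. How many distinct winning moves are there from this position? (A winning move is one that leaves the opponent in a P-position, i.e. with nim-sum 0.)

0

Nim-sum: 8 ^ 14 ^ 21 ^ 19 = 0.
The nim-sum is already 0, so every move leaves a nonzero nim-sum — there are no winning moves.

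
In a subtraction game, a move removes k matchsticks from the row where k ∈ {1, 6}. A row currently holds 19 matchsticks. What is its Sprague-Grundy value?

1

Compute g(0), g(1), … for moves {1, 6}:
k:     0  1  2  3  4  5  6  7  8  9 10 11 12 13 14 15 16 17 18 19
g(k):  0  1  0  1  0  1  2  0  1  0  1  0  1  2  0  1  0  1  0  1
So g(19) = 1.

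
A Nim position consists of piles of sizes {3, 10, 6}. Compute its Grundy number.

15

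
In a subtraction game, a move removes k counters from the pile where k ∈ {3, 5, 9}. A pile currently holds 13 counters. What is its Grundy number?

2

Build the Grundy sequence with g(k) = mex{g(k−s) : s ∈ {3, 5, 9}, s ≤ k}:
g(0) = mex{} = 0
g(1) = mex{} = 0
g(2) = mex{} = 0
g(3) = mex{0} = 1
g(4) = mex{0} = 1
g(5) = mex{0} = 1
g(6) = mex{0,1} = 2
g(7) = mex{0,1} = 2
g(8) = mex{1} = 0
g(9) = mex{0,1,2} = 3
g(10) = mex{0,1,2} = 3
g(11) = mex{0,2} = 1
g(12) = mex{1,2,3} = 0
g(13) = mex{0,1,3} = 2
So g(13) = 2.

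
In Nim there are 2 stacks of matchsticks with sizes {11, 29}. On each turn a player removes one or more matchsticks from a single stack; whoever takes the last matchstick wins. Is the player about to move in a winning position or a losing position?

Nim-sum: 11 ^ 29 = 22.
The nim-sum is 22 ≠ 0, so this is an N-position: the player to move can win.

Winning position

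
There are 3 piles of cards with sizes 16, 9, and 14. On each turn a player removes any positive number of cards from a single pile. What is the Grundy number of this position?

Compute the nim-sum pairwise:
16 ^ 9 = 25
25 ^ 14 = 23

23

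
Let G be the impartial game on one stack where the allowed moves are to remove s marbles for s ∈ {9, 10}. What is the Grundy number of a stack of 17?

Grundy values for subtraction set {9, 10}:
k:     0  1  2  3  4  5  6  7  8  9 10 11 12 13 14 15 16 17
g(k):  0  0  0  0  0  0  0  0  0  1  1  1  1  1  1  1  1  1
So g(17) = 1.

1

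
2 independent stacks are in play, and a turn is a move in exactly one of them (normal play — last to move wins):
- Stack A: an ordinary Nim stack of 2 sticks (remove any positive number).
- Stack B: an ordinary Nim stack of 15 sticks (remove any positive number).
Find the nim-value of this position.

Stack A is a plain Nim stack of size 2, so its Grundy value is 2.
Stack B is a plain Nim stack of size 15, so its Grundy value is 15.
By the Sprague-Grundy theorem, the Grundy value of a sum of independent games is the XOR of the component values.
Combined value = 2 XOR 15 = 13.

13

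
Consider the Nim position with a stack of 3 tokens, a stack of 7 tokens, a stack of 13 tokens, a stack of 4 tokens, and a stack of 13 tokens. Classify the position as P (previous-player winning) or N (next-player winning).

P-position

In binary:
  0011  (3)
  0111  (7)
  1101  (13)
  0100  (4)
  1101  (13)
  ----
  0000  (0)
The nim-sum is 0, so this is a P-position: the player to move is in a losing position under optimal play.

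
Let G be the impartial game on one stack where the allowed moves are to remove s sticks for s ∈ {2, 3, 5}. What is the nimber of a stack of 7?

0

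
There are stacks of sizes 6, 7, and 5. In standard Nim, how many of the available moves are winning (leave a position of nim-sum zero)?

Bitwise XOR of the heap sizes:
  110  (6)
  111  (7)
  101  (5)
  ---
  100  (4)
The overall nim-sum is X = 4. A stack of size p has a winning move iff p XOR X < p (reduce it to p XOR X).
  6: 6 XOR 4 = 2 < 6 — winning move (to 2).
  7: 7 XOR 4 = 3 < 7 — winning move (to 3).
  5: 5 XOR 4 = 1 < 5 — winning move (to 1).
That gives 3 winning moves.

3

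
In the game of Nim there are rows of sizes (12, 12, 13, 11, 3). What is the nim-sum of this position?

Write each in binary and XOR column by column:
  1100  (12)
  1100  (12)
  1101  (13)
  1011  (11)
  0011  (3)
  ----
  0101  (5)

5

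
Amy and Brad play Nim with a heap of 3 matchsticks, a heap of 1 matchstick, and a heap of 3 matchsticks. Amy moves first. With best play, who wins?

Write each in binary and XOR column by column:
  11  (3)
  01  (1)
  11  (3)
  --
  01  (1)
The nim-sum is 1 ≠ 0, so this is an N-position: the player to move can win; Amy has a winning move.

Amy wins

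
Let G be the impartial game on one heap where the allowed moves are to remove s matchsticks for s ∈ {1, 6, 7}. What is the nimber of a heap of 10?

Compute g(0), g(1), … for moves {1, 6, 7}:
k:     0  1  2  3  4  5  6  7  8  9 10
g(k):  0  1  0  1  0  1  2  3  2  3  2
So g(10) = 2.

2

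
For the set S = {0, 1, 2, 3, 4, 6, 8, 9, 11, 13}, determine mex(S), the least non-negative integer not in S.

5

The values 0, 1, 2, 3, 4 are all present; 5 is the first non-negative integer missing from the set.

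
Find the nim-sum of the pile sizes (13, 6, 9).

2

Compute the nim-sum pairwise:
13 XOR 6 = 11
11 XOR 9 = 2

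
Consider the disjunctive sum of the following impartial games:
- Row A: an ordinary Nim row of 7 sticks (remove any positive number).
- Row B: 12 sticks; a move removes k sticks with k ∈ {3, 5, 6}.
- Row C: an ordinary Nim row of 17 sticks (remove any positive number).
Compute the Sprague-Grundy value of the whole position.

23

Row A is a plain Nim row of size 7, so its Grundy value is 7.
Grundy values for row B (subtraction set {3, 5, 6}):
k:     0  1  2  3  4  5  6  7  8  9 10 11 12
g(k):  0  0  0  1  1  1  2  2  2  0  0  0  1
So g(12) = 1.
Row C is a plain Nim row of size 17, so its Grundy value is 17.
By the Sprague-Grundy theorem, the Grundy value of a sum of independent games is the XOR of the component values.
Combined value = 7 ⊕ 1 ⊕ 17 = 23.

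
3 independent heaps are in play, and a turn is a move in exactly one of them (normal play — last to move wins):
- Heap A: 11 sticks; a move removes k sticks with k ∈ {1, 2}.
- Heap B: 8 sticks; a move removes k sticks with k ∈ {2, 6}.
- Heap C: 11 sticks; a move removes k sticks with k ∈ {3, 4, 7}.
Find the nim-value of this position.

2

Grundy values for heap A (subtraction set {1, 2}):
g(0) = mex{} = 0
g(1) = mex{0} = 1
g(2) = mex{0,1} = 2
g(3) = mex{1,2} = 0
g(4) = mex{0,2} = 1
g(5) = mex{0,1} = 2
g(6) = mex{1,2} = 0
g(7) = mex{0,2} = 1
g(8) = mex{0,1} = 2
g(9) = mex{1,2} = 0
g(10) = mex{0,2} = 1
g(11) = mex{0,1} = 2
So g(11) = 2.
Grundy values for heap B (subtraction set {2, 6}):
k:     0  1  2  3  4  5  6  7  8
g(k):  0  0  1  1  0  0  1  1  0
So g(8) = 0.
Build the Grundy sequence for heap C with g(k) = mex{g(k−s) : s ∈ {3, 4, 7}, s ≤ k}:
k:     0  1  2  3  4  5  6  7  8  9 10 11
g(k):  0  0  0  1  1  1  2  2  2  3  0  0
So g(11) = 0.
The value of a disjunctive sum is the nim-sum of the parts.
Combined value = 2 ⊕ 0 ⊕ 0 = 2.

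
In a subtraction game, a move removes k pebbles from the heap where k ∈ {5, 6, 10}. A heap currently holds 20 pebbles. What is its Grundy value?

Build the Grundy sequence with g(k) = mex{g(k−s) : s ∈ {5, 6, 10}, s ≤ k}:
k:     0  1  2  3  4  5  6  7  8  9 10 11 12 13 14 15 16 17 18 19 20
g(k):  0  0  0  0  0  1  1  1  1  1  2  2  2  2  2  0  0  0  0  0  1
So g(20) = 1.

1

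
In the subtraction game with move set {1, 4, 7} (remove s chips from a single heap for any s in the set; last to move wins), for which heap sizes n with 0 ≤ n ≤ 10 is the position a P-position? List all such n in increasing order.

0, 2, 5, 8, 10

Compute g(0), g(1), … for moves {1, 4, 7}:
g(0) = mex{} = 0
g(1) = mex{0} = 1
g(2) = mex{1} = 0
g(3) = mex{0} = 1
g(4) = mex{0,1} = 2
g(5) = mex{1,2} = 0
g(6) = mex{0} = 1
g(7) = mex{0,1} = 2
g(8) = mex{1,2} = 0
g(9) = mex{0} = 1
g(10) = mex{1} = 0
The P-positions (g = 0) in 0..10 are 0, 2, 5, 8, 10.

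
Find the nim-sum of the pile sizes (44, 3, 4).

Write each in binary and XOR column by column:
  101100  (44)
  000011  (3)
  000100  (4)
  ------
  101011  (43)

43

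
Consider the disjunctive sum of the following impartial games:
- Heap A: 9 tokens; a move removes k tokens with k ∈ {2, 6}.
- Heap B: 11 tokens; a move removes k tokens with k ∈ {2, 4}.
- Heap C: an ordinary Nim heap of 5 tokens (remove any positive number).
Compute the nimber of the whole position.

Build the Grundy sequence for heap A with g(k) = mex{g(k−s) : s ∈ {2, 6}, s ≤ k}:
g(0) = mex{} = 0
g(1) = mex{} = 0
g(2) = mex{0} = 1
g(3) = mex{0} = 1
g(4) = mex{1} = 0
g(5) = mex{1} = 0
g(6) = mex{0} = 1
g(7) = mex{0} = 1
g(8) = mex{1} = 0
g(9) = mex{1} = 0
So g(9) = 0.
Build the Grundy sequence for heap B with g(k) = mex{g(k−s) : s ∈ {2, 4}, s ≤ k}:
g(0) = mex{} = 0
g(1) = mex{} = 0
g(2) = mex{0} = 1
g(3) = mex{0} = 1
g(4) = mex{0,1} = 2
g(5) = mex{0,1} = 2
g(6) = mex{1,2} = 0
g(7) = mex{1,2} = 0
g(8) = mex{0,2} = 1
g(9) = mex{0,2} = 1
g(10) = mex{0,1} = 2
g(11) = mex{0,1} = 2
So g(11) = 2.
Heap C is a plain Nim heap of size 5, so its Grundy value is 5.
By the Sprague-Grundy theorem, the Grundy value of a sum of independent games is the XOR of the component values.
Combined value = 0 XOR 2 XOR 5 = 7.

7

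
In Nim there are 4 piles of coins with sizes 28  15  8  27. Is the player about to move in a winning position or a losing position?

Compute the nim-sum pairwise:
28 ⊕ 15 = 19
19 ⊕ 8 = 27
27 ⊕ 27 = 0
The nim-sum is 0, so this is a P-position: the player to move is in a losing position under optimal play.

Losing position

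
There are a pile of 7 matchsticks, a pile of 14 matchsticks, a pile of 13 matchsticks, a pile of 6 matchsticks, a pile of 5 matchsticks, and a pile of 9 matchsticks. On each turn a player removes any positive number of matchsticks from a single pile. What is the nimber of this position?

14

Bitwise XOR of the heap sizes:
  0111  (7)
  1110  (14)
  1101  (13)
  0110  (6)
  0101  (5)
  1001  (9)
  ----
  1110  (14)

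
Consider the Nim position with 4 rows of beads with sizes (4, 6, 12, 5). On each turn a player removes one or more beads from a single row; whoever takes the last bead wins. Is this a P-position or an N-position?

Nim-sum: 4 XOR 6 XOR 12 XOR 5 = 11.
The nim-sum is 11 ≠ 0, so this is an N-position: the player to move can win.

N-position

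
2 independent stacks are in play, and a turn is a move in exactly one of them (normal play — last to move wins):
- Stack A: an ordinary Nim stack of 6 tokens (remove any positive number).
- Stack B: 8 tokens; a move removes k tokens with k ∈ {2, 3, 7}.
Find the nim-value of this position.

Stack A is a plain Nim stack of size 6, so its Grundy value is 6.
For stack B, compute g(0), g(1), … with moves {2, 3, 7}:
k:     0  1  2  3  4  5  6  7  8
g(k):  0  0  1  1  2  0  0  1  1
So g(8) = 1.
The value of a disjunctive sum is the nim-sum of the parts.
Combined value = 6 XOR 1 = 7.

7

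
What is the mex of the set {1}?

0

0 is not in the set, so the mex is 0.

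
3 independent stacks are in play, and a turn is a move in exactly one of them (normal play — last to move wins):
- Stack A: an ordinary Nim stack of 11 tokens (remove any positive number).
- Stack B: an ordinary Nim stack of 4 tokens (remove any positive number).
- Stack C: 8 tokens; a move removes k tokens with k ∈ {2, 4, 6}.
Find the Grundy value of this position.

15

Stack A is a plain Nim stack of size 11, so its Grundy value is 11.
Stack B is a plain Nim stack of size 4, so its Grundy value is 4.
For stack C, compute g(0), g(1), … with moves {2, 4, 6}:
k:     0  1  2  3  4  5  6  7  8
g(k):  0  0  1  1  2  2  3  3  0
So g(8) = 0.
By the Sprague-Grundy theorem, the Grundy value of a sum of independent games is the XOR of the component values.
Combined value = 11 XOR 4 XOR 0 = 15.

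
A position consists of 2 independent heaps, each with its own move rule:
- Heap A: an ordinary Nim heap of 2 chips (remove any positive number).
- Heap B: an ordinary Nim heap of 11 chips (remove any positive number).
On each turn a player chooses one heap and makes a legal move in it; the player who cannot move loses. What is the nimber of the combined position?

9

Heap A is a plain Nim heap of size 2, so its Grundy value is 2.
Heap B is a plain Nim heap of size 11, so its Grundy value is 11.
By the Sprague-Grundy theorem, the Grundy value of a sum of independent games is the XOR of the component values.
Combined value = 2 ⊕ 11 = 9.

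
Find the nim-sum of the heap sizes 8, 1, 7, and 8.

6

Write each in binary and XOR column by column:
  1000  (8)
  0001  (1)
  0111  (7)
  1000  (8)
  ----
  0110  (6)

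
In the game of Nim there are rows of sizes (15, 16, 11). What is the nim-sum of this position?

20

Write each in binary and XOR column by column:
  01111  (15)
  10000  (16)
  01011  (11)
  -----
  10100  (20)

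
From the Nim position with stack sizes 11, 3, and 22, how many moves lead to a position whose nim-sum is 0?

Write each in binary and XOR column by column:
  01011  (11)
  00011  (3)
  10110  (22)
  -----
  11110  (30)
The overall nim-sum is X = 30. A stack of size p has a winning move iff p XOR X < p (reduce it to p XOR X).
  11: 11 XOR 30 = 21 ≥ 11 — no move.
  3: 3 XOR 30 = 29 ≥ 3 — no move.
  22: 22 XOR 30 = 8 < 22 — winning move (to 8).
That gives 1 winning move.

1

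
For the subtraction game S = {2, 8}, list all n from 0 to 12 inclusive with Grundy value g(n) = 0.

Build the Grundy sequence with g(k) = mex{g(k−s) : s ∈ {2, 8}, s ≤ k}:
k:     0  1  2  3  4  5  6  7  8  9 10 11 12
g(k):  0  0  1  1  0  0  1  1  2  2  0  0  1
The P-positions (g = 0) in 0..12 are 0, 1, 4, 5, 10, 11.

0, 1, 4, 5, 10, 11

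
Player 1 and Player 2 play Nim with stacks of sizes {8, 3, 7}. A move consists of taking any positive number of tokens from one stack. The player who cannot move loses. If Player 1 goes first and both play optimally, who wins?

Player 1 wins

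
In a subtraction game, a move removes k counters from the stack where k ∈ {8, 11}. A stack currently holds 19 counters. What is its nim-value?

Compute g(0), g(1), … for moves {8, 11}:
k:     0  1  2  3  4  5  6  7  8  9 10 11 12 13 14 15 16 17 18 19
g(k):  0  0  0  0  0  0  0  0  1  1  1  1  1  1  1  1  2  2  2  0
So g(19) = 0.

0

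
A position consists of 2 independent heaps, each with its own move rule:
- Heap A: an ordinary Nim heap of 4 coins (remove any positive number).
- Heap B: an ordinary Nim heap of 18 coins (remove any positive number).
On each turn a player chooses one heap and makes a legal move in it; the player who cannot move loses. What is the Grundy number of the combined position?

Heap A is a plain Nim heap of size 4, so its Grundy value is 4.
Heap B is a plain Nim heap of size 18, so its Grundy value is 18.
The value of a disjunctive sum is the nim-sum of the parts.
Combined value = 4 XOR 18 = 22.

22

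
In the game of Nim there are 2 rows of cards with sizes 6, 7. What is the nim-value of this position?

Bitwise XOR of the heap sizes:
  110  (6)
  111  (7)
  ---
  001  (1)

1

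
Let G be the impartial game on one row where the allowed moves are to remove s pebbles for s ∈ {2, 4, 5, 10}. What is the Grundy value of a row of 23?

1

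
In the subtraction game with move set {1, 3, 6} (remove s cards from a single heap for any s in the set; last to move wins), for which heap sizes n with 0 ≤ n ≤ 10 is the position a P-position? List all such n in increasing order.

Grundy values for subtraction set {1, 3, 6}:
k:     0  1  2  3  4  5  6  7  8  9 10
g(k):  0  1  0  1  0  1  2  3  2  0  1
The P-positions (g = 0) in 0..10 are 0, 2, 4, 9.

0, 2, 4, 9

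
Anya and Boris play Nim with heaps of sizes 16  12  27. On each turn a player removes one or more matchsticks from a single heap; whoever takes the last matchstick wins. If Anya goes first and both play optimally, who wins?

Anya wins

Compute the nim-sum pairwise:
16 XOR 12 = 28
28 XOR 27 = 7
The nim-sum is 7 ≠ 0, so this is an N-position: the player to move can win; Anya has a winning move.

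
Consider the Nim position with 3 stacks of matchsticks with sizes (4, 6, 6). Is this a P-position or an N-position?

N-position

Bitwise XOR of the heap sizes:
  100  (4)
  110  (6)
  110  (6)
  ---
  100  (4)
The nim-sum is 4 ≠ 0, so this is an N-position: the player to move can win.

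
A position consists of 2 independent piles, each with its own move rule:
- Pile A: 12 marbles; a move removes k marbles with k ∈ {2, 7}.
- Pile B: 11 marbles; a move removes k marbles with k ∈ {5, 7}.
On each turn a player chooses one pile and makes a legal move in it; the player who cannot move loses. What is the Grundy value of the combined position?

Grundy values for pile A (subtraction set {2, 7}):
g(0) = mex{} = 0
g(1) = mex{} = 0
g(2) = mex{0} = 1
g(3) = mex{0} = 1
g(4) = mex{1} = 0
g(5) = mex{1} = 0
g(6) = mex{0} = 1
g(7) = mex{0} = 1
g(8) = mex{0,1} = 2
g(9) = mex{1} = 0
g(10) = mex{1,2} = 0
g(11) = mex{0} = 1
g(12) = mex{0} = 1
So g(12) = 1.
Grundy values for pile B (subtraction set {5, 7}):
g(0) = mex{} = 0
g(1) = mex{} = 0
g(2) = mex{} = 0
g(3) = mex{} = 0
g(4) = mex{} = 0
g(5) = mex{0} = 1
g(6) = mex{0} = 1
g(7) = mex{0} = 1
g(8) = mex{0} = 1
g(9) = mex{0} = 1
g(10) = mex{0,1} = 2
g(11) = mex{0,1} = 2
So g(11) = 2.
The value of a disjunctive sum is the nim-sum of the parts.
Combined value = 1 ⊕ 2 = 3.

3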